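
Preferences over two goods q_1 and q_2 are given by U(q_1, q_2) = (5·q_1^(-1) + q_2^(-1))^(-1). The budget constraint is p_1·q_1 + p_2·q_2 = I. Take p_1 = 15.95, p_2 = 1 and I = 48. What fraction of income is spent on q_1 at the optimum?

share on q_1 = 0.8993

MRS = MU_q_1/MU_q_2 = 5·(q_2/q_1)^(2). Set equal to p_1/p_2.
Hence q_2/q_1 = ((1/5)·p_1/p_2)^(1/(2)), i.e. raised to the 0.5 power.
Substitute q_2 = (q_2/q_1)·q_1 into the budget: q_1* = I/(p_1 + p_2·(q_2/q_1)).
Numerically q_2/q_1 = 1.786057, so q_1* = 48/(15.95 + 1·1.786057) = 2.7064 and q_2* = 1.786057·2.7064 = 4.8337.
Expenditure on q_1: 15.95·2.7064 = 43.1663; share = 0.8993.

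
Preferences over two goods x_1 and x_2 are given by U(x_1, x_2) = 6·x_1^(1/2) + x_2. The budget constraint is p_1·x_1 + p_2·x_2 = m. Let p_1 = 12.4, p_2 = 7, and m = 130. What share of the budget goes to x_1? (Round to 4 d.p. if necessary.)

share on x_1 = 0.2736

MU_x_1 = 3/√x_1, MU_x_2 = 1. Tangency: 3/√x_1 = p_1/p_2.
Thus x_1* = (3·p_2/p_1)² — independent of m — with the rest of income spent on x_2.
Plugging in: x_1* = (3·7/12.4)² = 2.8681, x_2* = 13.4908.
Expenditure on x_1: 12.4·2.8681 = 35.5645; share = 0.2736.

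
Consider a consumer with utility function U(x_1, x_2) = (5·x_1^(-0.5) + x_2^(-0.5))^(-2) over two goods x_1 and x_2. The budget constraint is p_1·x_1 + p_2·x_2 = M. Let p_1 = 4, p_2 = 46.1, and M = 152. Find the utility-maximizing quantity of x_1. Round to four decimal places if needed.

From the CES first-order condition, 5·(x_2/x_1)^(1.5) = p_1/p_2.
Hence x_2/x_1 = ((1/5)·p_1/p_2)^(1/(1.5)), i.e. raised to the 2/3 power.
Substitute x_2 = (x_2/x_1)·x_1 into the budget: x_1* = M/(p_1 + p_2·(x_2/x_1)).
Numerically x_2/x_1 = 0.067028, so x_1* = 152/(4 + 46.1·0.067028) = 21.4386.

x_1* = 21.4386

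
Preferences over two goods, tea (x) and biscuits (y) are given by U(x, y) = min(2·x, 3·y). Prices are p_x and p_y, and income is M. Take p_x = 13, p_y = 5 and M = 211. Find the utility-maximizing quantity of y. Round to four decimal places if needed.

Leontief preferences: the optimum is at the kink where x/3 = y/2, i.e. y = (2/3)·x.
Budget: p_x·x + p_y·(2/3)·x = M, so (3·p_x + 2·p_y)·x = 3·M.
Demand: x*(p_x,p_y,M) = 3·M/(3·p_x + 2·p_y), y* = 2·M/(3·p_x + 2·p_y).
Here 3·13 + 2·5 = 49, giving y* = 8.6122.

y* = 8.6122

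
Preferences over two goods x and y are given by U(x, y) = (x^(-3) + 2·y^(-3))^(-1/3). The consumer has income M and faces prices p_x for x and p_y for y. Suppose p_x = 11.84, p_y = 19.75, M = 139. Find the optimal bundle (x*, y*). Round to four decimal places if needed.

MRS = MU_x/MU_y = (1/2)·(y/x)^(4). Set equal to p_x/p_y.
Hence y/x = (2·p_x/p_y)^(1/(4)), i.e. raised to the 0.25 power.
With the ratio pinned down, the budget gives x* = M/(p_x + p_y·(y/x)) and y* = (y/x)·x*.
Numerically y/x = 1.046414, so x* = 139/(11.84 + 19.75·1.046414) = 4.276 and y* = 1.046414·4.276 = 4.4745.

x* = 4.276, y* = 4.4745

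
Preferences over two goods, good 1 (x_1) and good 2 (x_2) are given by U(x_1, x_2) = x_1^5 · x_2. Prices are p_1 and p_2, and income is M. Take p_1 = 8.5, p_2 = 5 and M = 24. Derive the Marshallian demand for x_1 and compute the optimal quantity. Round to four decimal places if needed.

x_1* = 2.3529

Tangency: MRS = 5·x_2/x_1 = p_1/p_2.
Rearranging, p_2·x_2 = (1/5)·p_1·x_1. Substituting into the budget gives p_1·x_1·(1 + (1/5)) = M.
Demand: x_1*(p_1,p_2,M) = 5/6·M/p_1 and x_2* = 1/6·M/p_2.
At p_1=8.5, p_2=5, M=24: x_1* = 5/6·24/8.5 = 2.3529.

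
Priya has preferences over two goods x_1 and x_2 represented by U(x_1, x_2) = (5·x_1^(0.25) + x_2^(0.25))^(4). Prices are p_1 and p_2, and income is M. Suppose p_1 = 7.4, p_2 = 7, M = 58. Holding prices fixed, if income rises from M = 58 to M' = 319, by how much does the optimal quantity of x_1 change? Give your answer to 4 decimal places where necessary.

Δx_1* = 31.5153

Numerically x_2/x_1 = 0.125956, so x_1* = 58/(7.4 + 7·0.125956) = 7.0034.
At M' = 319: x_1* = 38.5187. Change: 38.5187 − 7.0034 = 31.5153.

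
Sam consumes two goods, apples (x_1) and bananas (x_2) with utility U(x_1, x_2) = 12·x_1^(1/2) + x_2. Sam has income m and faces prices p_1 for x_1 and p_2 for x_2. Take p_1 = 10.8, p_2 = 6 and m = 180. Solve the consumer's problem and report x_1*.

Utility is quasi-linear in x_2; the FOC for x_1 is 6/√x_1 = p_1/p_2.
Thus x_1* = (6·p_2/p_1)² — independent of m — with the rest of income spent on x_2.
Plugging in: x_1* = (6·6/10.8)² = 11.1111.

x_1* = 11.1111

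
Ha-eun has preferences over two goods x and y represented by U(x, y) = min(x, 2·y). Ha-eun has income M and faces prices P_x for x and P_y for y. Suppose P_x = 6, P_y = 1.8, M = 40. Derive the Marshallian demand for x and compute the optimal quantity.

Leontief preferences: the optimum is at the kink where x/2 = y/1, i.e. y = (1/2)·x.
Budget: P_x·x + P_y·(1/2)·x = M, so (2·P_x + P_y)·x = 2·M.
Demand: x*(P_x,P_y,M) = 2·M/(2·P_x + P_y), y* = M/(2·P_x + P_y).
Here 2·6 + 1.8 = 13.8, giving x* = 5.7971.

x* = 5.7971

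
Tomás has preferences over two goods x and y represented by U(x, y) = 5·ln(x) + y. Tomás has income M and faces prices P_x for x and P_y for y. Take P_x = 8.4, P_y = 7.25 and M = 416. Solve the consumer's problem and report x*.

x* = 4.3155

So x*(P_x,P_y) = 5·P_y/P_x, independent of income; and y* = (M − 5·P_y)/P_y.
At the given prices: x* = 5·7.25/8.4 = 4.3155.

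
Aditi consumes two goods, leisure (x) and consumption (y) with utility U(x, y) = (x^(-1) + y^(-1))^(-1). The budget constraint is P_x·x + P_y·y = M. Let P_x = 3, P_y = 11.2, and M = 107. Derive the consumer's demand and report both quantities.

x* = 12.1639, y* = 6.2954

MU_x ∝ x^(-2), MU_y ∝ y^(-2), so MRS = (y/x)^(2) = P_x/P_y.
Hence y/x = (P_x/P_y)^(1/(2)), i.e. raised to the 0.5 power.
Substitute y = (y/x)·x into the budget: x* = M/(P_x + P_y·(y/x)).
Numerically y/x = 0.517549, so x* = 107/(3 + 11.2·0.517549) = 12.1639 and y* = 0.517549·12.1639 = 6.2954.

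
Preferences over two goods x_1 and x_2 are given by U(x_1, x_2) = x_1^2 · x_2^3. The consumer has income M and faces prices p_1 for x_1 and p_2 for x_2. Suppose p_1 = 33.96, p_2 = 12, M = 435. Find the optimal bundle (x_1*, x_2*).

x_1* = 5.1237, x_2* = 21.75

The MRS is (2/3)·x_2/x_1. Set MRS = p_1/p_2.
So 2·p_2·x_2 = 3·p_1·x_1; combined with the budget, a share 0.4 of income goes to x_1.
Demand: x_1*(p_1,p_2,M) = 0.4·M/p_1 and x_2* = 0.6·M/p_2.
At p_1=33.96, p_2=12, M=435: x_1* = 0.4·435/33.96 = 5.1237, x_2* = 21.75.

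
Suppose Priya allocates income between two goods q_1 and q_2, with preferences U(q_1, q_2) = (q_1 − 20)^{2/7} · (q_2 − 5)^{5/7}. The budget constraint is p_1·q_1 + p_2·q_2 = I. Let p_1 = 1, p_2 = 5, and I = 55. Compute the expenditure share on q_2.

MRS = (2/5)·(q_2−5)/(q_1−20). Tangency with p_1/p_2 gives q_2−5 = (5/2)·(p_1/p_2)·(q_1−20).
After buying the subsistence bundle (20, 5), a share 2/7 of the remaining income goes to q_1: q_1* = 20 + 2/7·(I − 20p_1 − 5p_2)/p_1.
Discretionary income = 55 − 20·1 − 5·5 = 10; q_1* = 20 + 2/7·10/1 = 22.8571; q_2* = 5 + 5/7·10/5 = 6.4286.
Expenditure on q_2: 5·6.4286 = 32.1429; share = 0.5844.

share on q_2 = 0.5844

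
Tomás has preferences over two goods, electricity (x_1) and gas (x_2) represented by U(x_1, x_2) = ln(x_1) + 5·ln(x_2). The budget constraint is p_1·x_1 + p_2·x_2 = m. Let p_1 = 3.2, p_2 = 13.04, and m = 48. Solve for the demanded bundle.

x_1* = 2.5, x_2* = 3.0675

Tangency: MRS = (1/5)·x_2/x_1 = p_1/p_2.
Rearranging, p_2·x_2 = 5·p_1·x_1. Substituting into the budget gives p_1·x_1·(1 + 5) = m.
Demand: x_1*(p_1,p_2,m) = 1/6·m/p_1 and x_2* = 5/6·m/p_2.
At p_1=3.2, p_2=13.04, m=48: x_1* = 1/6·48/3.2 = 2.5, x_2* = 3.0675.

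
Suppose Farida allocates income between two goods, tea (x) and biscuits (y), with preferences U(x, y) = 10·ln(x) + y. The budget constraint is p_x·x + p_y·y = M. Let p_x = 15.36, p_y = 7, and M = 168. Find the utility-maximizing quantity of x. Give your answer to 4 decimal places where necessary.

x* = 4.5573

At the given prices: x* = 10·7/15.36 = 4.5573.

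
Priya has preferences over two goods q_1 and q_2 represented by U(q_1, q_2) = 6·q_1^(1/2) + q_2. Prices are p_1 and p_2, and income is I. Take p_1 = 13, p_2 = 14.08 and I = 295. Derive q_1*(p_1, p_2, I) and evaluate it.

Utility is quasi-linear in q_2; the FOC for q_1 is 3/√q_1 = p_1/p_2.
Solve: √q_1 = 3·p_2/p_1, so q_1*(p_1,p_2) = (3·p_2/p_1)², and q_2* = (I − p_1·q_1*)/p_2.
Plugging in: q_1* = (3·14.08/13)² = 10.5575.

q_1* = 10.5575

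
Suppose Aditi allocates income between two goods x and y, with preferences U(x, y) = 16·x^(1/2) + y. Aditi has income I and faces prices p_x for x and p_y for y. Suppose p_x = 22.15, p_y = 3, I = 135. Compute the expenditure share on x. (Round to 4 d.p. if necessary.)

Set MRS = p_x/p_y: 8·x^(−1/2) = p_x/p_y.
Thus x* = (8·p_y/p_x)² — independent of I — with the rest of income spent on y.
Plugging in: x* = (8·3/22.15)² = 1.174, y* = 36.3318.
Expenditure on x: 22.15·1.174 = 26.0045; share = 0.1926.

share on x = 0.1926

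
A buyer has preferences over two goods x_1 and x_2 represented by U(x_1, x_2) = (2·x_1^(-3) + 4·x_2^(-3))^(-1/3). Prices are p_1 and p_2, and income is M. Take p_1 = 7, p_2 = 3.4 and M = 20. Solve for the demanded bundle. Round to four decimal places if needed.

x_1* = 1.6887, x_2* = 2.4056

With the ratio pinned down, the budget gives x_1* = M/(p_1 + p_2·(x_2/x_1)) and x_2* = (x_2/x_1)·x_1*.
Numerically x_2/x_1 = 1.424499, so x_1* = 20/(7 + 3.4·1.424499) = 1.6887 and x_2* = 1.424499·1.6887 = 2.4056.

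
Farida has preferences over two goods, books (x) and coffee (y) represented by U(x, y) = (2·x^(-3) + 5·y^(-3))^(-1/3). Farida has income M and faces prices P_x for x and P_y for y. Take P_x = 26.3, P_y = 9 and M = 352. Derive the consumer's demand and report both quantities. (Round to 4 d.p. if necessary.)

x* = 8.5652, y* = 14.0816

MRS = MU_x/MU_y = (2/5)·(y/x)^(4). Set equal to P_x/P_y.
Hence y/x = ((5/2)·P_x/P_y)^(1/(4)), i.e. raised to the 0.25 power.
With the ratio pinned down, the budget gives x* = M/(P_x + P_y·(y/x)) and y* = (y/x)·x*.
Numerically y/x = 1.644044, so x* = 352/(26.3 + 9·1.644044) = 8.5652 and y* = 1.644044·8.5652 = 14.0816.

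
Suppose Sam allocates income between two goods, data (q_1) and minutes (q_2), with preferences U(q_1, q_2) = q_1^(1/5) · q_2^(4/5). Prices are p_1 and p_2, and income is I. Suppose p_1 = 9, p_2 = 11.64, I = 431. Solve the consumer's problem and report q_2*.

q_2* = 29.622

The MRS is (1/4)·q_2/q_1. Set MRS = p_1/p_2.
Rearranging, p_2·q_2 = 4·p_1·q_1. Substituting into the budget gives p_1·q_1·(1 + 4) = I.
Demand: q_1*(p_1,p_2,I) = 0.2·I/p_1 and q_2* = 0.8·I/p_2.
At p_1=9, p_2=11.64, I=431: q_2* = 0.8·431/11.64 = 29.622.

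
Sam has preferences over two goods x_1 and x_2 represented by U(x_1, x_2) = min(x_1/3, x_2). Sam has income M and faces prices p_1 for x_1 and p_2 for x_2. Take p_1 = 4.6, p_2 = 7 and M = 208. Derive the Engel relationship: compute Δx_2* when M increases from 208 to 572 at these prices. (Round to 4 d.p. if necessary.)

Demand: x_1*(p_1,p_2,M) = 3·M/(3·p_1 + p_2), x_2* = M/(3·p_1 + p_2).
Here 3·4.6 + 7 = 20.8, giving x_2* = 10.
At M' = 572: x_2* = 27.5. Change: 27.5 − 10 = 17.5.

Δx_2* = 17.5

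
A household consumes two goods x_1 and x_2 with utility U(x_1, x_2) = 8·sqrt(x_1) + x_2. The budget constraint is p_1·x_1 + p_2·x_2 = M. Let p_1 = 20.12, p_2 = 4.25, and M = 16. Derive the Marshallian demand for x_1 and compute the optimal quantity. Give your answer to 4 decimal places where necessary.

x_1* = 0.7139

Utility is quasi-linear in x_2; the FOC for x_1 is 4/√x_1 = p_1/p_2.
Solve: √x_1 = 4·p_2/p_1, so x_1*(p_1,p_2) = (4·p_2/p_1)², and x_2* = (M − p_1·x_1*)/p_2.
Plugging in: x_1* = (4·4.25/20.12)² = 0.7139.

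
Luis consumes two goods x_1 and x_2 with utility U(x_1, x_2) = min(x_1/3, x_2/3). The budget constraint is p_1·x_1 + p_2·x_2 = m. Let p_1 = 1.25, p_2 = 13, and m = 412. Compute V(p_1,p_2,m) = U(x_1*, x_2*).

With perfect complements, no substitution: consume in ratio x_1:x_2 = 3:3.
Budget: p_1·x_1 + p_2·x_1 = m, so (3·p_1 + 3·p_2)·x_1 = 3·m.
Demand: x_1*(p_1,p_2,m) = 3·m/(3·p_1 + 3·p_2), x_2* = 3·m/(3·p_1 + 3·p_2).
Here 3·1.25 + 3·13 = 42.75, giving x_1* = 28.9123 and x_2* = 28.9123.
Utility at the optimum: U(28.9123, 28.9123) = 9.6374.

V = 9.6374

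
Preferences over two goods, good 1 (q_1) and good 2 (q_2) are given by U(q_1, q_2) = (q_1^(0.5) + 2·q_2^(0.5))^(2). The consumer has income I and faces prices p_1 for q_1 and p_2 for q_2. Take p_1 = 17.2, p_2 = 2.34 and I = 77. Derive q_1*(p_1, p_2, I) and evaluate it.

q_1* = 0.1473

From the CES first-order condition, (1/2)·(q_2/q_1)^(0.5) = p_1/p_2.
Solve for the ratio: q_2/q_1 = [2·p_1/p_2]^(2).
With the ratio pinned down, the budget gives q_1* = I/(p_1 + p_2·(q_2/q_1)) and q_2* = (q_2/q_1)·q_1*.
Numerically q_2/q_1 = 216.115129, so q_1* = 77/(17.2 + 2.34·216.115129) = 0.1473.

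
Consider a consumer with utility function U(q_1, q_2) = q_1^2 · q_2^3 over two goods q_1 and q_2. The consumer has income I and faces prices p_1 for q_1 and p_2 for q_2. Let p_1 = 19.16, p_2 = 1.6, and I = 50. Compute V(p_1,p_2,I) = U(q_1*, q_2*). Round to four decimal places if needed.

Tangency: MRS = (2/3)·q_2/q_1 = p_1/p_2.
So 2·p_2·q_2 = 3·p_1·q_1; combined with the budget, a share 0.4 of income goes to q_1.
Demand: q_1*(p_1,p_2,I) = 0.4·I/p_1 and q_2* = 0.6·I/p_2.
At p_1=19.16, p_2=1.6, I=50: q_1* = 0.4·50/19.16 = 1.0438, q_2* = 18.75.
Utility at the optimum: U(1.0438, 18.75) = 7182.4531.

V = 7182.4531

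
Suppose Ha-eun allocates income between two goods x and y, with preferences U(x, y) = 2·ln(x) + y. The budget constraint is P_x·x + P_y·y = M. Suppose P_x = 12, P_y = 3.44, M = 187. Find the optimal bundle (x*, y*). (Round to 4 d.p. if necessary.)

MU_x = 2/x, MU_y = 1. Tangency: 2/x = P_x/P_y.
So x*(P_x,P_y) = 2·P_y/P_x, independent of income; and y* = (M − 2·P_y)/P_y.
At the given prices: x* = 2·3.44/12 = 0.5733, and y* = 52.3605.

x* = 0.5733, y* = 52.3605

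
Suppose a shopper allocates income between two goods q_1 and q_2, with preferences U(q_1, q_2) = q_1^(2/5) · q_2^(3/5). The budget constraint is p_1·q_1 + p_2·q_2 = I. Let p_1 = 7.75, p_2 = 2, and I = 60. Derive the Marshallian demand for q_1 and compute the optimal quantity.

q_1* = 3.0968

Tangency: MRS = (2/3)·q_2/q_1 = p_1/p_2.
Rearranging, p_2·q_2 = (3/2)·p_1·q_1. Substituting into the budget gives p_1·q_1·(1 + (3/2)) = I.
Demand: q_1*(p_1,p_2,I) = 0.4·I/p_1 and q_2* = 0.6·I/p_2.
At p_1=7.75, p_2=2, I=60: q_1* = 0.4·60/7.75 = 3.0968.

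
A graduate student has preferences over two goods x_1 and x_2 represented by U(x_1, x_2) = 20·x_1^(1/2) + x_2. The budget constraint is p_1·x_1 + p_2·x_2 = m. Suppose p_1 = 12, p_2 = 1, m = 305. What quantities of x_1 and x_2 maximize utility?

x_1* = 0.6944, x_2* = 296.6667

Set MRS = p_1/p_2: 10·x_1^(−1/2) = p_1/p_2.
Solve: √x_1 = 10·p_2/p_1, so x_1*(p_1,p_2) = (10·p_2/p_1)², and x_2* = (m − p_1·x_1*)/p_2.
Plugging in: x_1* = (10·1/12)² = 0.6944, x_2* = 296.6667.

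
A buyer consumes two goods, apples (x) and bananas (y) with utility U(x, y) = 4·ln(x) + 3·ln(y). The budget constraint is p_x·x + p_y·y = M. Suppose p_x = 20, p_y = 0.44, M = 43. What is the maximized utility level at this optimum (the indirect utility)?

The MRS is (4/3)·y/x. Set MRS = p_x/p_y.
Rearranging, p_y·y = (3/4)·p_x·x. Substituting into the budget gives p_x·x·(1 + (3/4)) = M.
Demand: x*(p_x,p_y,M) = 4/7·M/p_x and y* = 3/7·M/p_y.
At p_x=20, p_y=0.44, M=43: x* = 4/7·43/20 = 1.2286, y* = 41.8831.
Utility at the optimum: U(1.2286, 41.8831) = 12.0281.

V = 12.0281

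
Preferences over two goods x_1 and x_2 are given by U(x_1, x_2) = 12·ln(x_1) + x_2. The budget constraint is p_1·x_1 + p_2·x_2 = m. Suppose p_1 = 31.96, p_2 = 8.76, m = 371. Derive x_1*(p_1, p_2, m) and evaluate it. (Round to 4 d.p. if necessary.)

Set MRS = p_1/p_2: (12/x_1)/1 = p_1/p_2.
So x_1*(p_1,p_2) = 12·p_2/p_1, independent of income; and x_2* = (m − 12·p_2)/p_2.
At the given prices: x_1* = 12·8.76/31.96 = 3.2891.

x_1* = 3.2891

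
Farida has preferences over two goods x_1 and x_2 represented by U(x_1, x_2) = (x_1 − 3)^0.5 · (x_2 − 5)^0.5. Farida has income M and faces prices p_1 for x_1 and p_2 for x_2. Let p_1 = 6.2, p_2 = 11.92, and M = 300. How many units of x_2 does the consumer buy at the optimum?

This is Cobb-Douglas in (x_1−3, x_2−5): tangency gives 0.5·p_2·(x_2−5) = 0.5·p_1·(x_1−3).
After buying the subsistence bundle (3, 5), a share 0.5 of the remaining income goes to x_1: x_1* = 3 + 0.5·(M − 3p_1 − 5p_2)/p_1.
Discretionary income = 300 − 3·6.2 − 5·11.92 = 221.8; x_2* = 5 + 0.5·221.8/11.92 = 14.3037.

x_2* = 14.3037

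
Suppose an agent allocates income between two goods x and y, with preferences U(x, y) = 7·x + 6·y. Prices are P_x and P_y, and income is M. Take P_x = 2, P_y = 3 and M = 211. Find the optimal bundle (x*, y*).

Linear utility — the consumer picks whichever good has higher MU/price: 7/2 = 3.5 vs 6/3 = 2.
x gives more utility per dollar, so spend all income on x: x* = M/P_x, y* = 0.
Numerically: x* = 105.5, y* = 0.

x* = 105.5, y* = 0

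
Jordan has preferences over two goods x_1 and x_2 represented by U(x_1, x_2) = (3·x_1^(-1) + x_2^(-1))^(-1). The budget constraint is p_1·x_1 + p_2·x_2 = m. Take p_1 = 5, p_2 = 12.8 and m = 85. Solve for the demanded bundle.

Substitute x_2 = (x_2/x_1)·x_1 into the budget: x_1* = m/(p_1 + p_2·(x_2/x_1)).
Numerically x_2/x_1 = 0.360844, so x_1* = 85/(5 + 12.8·0.360844) = 8.8369 and x_2* = 0.360844·8.8369 = 3.1887.

x_1* = 8.8369, x_2* = 3.1887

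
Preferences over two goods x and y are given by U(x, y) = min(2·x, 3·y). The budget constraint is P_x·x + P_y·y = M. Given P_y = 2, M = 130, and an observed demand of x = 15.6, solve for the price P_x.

With perfect complements, no substitution: consume in ratio x:y = 3:2.
Budget: P_x·x + P_y·(2/3)·x = M, so (3·P_x + 2·P_y)·x = 3·M.
Demand: x*(P_x,P_y,M) = 3·M/(3·P_x + 2·P_y), y* = 2·M/(3·P_x + 2·P_y).
Set x* = 15.6 in the demand function and solve for P_x: P_x = 7.

P_x = 7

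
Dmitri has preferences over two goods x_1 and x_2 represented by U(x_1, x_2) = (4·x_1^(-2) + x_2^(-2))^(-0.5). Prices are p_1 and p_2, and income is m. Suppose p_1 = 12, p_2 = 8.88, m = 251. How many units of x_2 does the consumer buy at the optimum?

x_2* = 9.6133

MU_x_1 ∝ 4·x_1^(-3), MU_x_2 ∝ x_2^(-3), so MRS = 4·(x_2/x_1)^(3) = p_1/p_2.
Solve for the ratio: x_2/x_1 = [(1/4)·p_1/p_2]^(1/3).
With the ratio pinned down, the budget gives x_1* = m/(p_1 + p_2·(x_2/x_1)) and x_2* = (x_2/x_1)·x_1*.
Numerically x_2/x_1 = 0.696471, so x_1* = 251/(12 + 8.88·0.696471) = 13.8028 and x_2* = 0.696471·13.8028 = 9.6133.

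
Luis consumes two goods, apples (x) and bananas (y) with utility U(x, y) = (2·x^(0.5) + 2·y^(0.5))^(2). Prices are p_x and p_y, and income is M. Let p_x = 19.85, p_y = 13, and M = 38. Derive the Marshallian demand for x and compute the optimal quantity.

x* = 0.7576

MRS = MU_x/MU_y = (y/x)^(0.5). Set equal to p_x/p_y.
Hence y/x = (p_x/p_y)^(1/(0.5)), i.e. raised to the 2 power.
Substitute y = (y/x)·x into the budget: x* = M/(p_x + p_y·(y/x)).
Numerically y/x = 2.331494, so x* = 38/(19.85 + 13·2.331494) = 0.7576.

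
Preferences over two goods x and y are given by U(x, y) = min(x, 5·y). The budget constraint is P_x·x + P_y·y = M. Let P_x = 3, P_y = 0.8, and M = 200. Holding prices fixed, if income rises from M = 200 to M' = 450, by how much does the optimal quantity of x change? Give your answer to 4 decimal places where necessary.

Leontief preferences: the optimum is at the kink where x/5 = y/1, i.e. y = (1/5)·x.
Budget: P_x·x + P_y·(1/5)·x = M, so (5·P_x + P_y)·x = 5·M.
Demand: x*(P_x,P_y,M) = 5·M/(5·P_x + P_y), y* = M/(5·P_x + P_y).
Here 5·3 + 0.8 = 15.8, giving x* = 63.2911.
At M' = 450: x* = 142.4051. Change: 142.4051 − 63.2911 = 79.1139.

Δx* = 79.1139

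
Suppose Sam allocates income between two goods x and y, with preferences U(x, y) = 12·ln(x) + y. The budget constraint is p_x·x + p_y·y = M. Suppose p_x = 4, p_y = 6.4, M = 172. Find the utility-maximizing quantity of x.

x* = 19.2

So x*(p_x,p_y) = 12·p_y/p_x, independent of income; and y* = (M − 12·p_y)/p_y.
At the given prices: x* = 12·6.4/4 = 19.2.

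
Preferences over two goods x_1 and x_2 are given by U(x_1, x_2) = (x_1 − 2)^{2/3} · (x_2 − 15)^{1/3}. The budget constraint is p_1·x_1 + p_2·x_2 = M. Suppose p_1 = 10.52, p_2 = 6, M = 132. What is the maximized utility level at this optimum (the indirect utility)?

V = 1.2712

Discretionary income = 132 − 2·10.52 − 15·6 = 20.96; x_1* = 2 + 2/3·20.96/10.52 = 3.3283; x_2* = 15 + 1/3·20.96/6 = 16.1644.
Utility at the optimum: U(3.3283, 16.1644) = 1.2712.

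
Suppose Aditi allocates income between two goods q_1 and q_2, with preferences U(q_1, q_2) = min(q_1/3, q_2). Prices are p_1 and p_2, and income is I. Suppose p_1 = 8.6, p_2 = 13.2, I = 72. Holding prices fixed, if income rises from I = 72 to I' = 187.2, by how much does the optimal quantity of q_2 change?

Δq_2* = 2.9538

With perfect complements, no substitution: consume in ratio q_1:q_2 = 3:1.
Budget: p_1·q_1 + p_2·(1/3)·q_1 = I, so (3·p_1 + p_2)·q_1 = 3·I.
Demand: q_1*(p_1,p_2,I) = 3·I/(3·p_1 + p_2), q_2* = I/(3·p_1 + p_2).
Here 3·8.6 + 13.2 = 39, giving q_2* = 1.8462.
At I' = 187.2: q_2* = 4.8. Change: 4.8 − 1.8462 = 2.9538.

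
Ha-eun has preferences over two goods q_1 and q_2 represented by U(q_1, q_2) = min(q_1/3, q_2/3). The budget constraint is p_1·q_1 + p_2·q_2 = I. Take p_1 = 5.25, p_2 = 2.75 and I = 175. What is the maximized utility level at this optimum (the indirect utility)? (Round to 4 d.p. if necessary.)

V = 7.2917

Leontief preferences: the optimum is at the kink where q_1/3 = q_2/3, i.e. q_2 = q_1.
Budget: p_1·q_1 + p_2·q_1 = I, so (3·p_1 + 3·p_2)·q_1 = 3·I.
Demand: q_1*(p_1,p_2,I) = 3·I/(3·p_1 + 3·p_2), q_2* = 3·I/(3·p_1 + 3·p_2).
Here 3·5.25 + 3·2.75 = 24, giving q_1* = 21.875 and q_2* = 21.875.
Utility at the optimum: U(21.875, 21.875) = 7.2917.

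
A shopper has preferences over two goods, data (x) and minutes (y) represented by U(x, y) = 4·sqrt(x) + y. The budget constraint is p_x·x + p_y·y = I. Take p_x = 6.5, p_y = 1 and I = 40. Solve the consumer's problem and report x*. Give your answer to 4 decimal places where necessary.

x* = 0.0947

Set MRS = p_x/p_y: 2·x^(−1/2) = p_x/p_y.
Thus x* = (2·p_y/p_x)² — independent of I — with the rest of income spent on y.
Plugging in: x* = (2·1/6.5)² = 0.0947.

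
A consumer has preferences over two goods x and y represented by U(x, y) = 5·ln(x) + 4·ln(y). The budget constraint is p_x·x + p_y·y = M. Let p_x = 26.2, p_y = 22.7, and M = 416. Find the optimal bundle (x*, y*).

x* = 8.821, y* = 8.1449

Tangency: MRS = (5/4)·y/x = p_x/p_y.
Rearranging, p_y·y = (4/5)·p_x·x. Substituting into the budget gives p_x·x·(1 + (4/5)) = M.
Demand: x*(p_x,p_y,M) = 5/9·M/p_x and y* = 4/9·M/p_y.
At p_x=26.2, p_y=22.7, M=416: x* = 5/9·416/26.2 = 8.821, y* = 8.1449.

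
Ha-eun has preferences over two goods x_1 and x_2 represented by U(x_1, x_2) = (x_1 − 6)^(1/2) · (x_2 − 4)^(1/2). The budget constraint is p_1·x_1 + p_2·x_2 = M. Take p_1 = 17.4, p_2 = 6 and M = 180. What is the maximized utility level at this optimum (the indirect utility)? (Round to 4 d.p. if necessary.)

After buying the subsistence bundle (6, 4), a share 0.5 of the remaining income goes to x_1: x_1* = 6 + 0.5·(M − 6p_1 − 4p_2)/p_1.
Discretionary income = 180 − 6·17.4 − 4·6 = 51.6; x_1* = 6 + 0.5·51.6/17.4 = 7.4828; x_2* = 4 + 0.5·51.6/6 = 8.3.
Utility at the optimum: U(7.4828, 8.3) = 2.525.

V = 2.525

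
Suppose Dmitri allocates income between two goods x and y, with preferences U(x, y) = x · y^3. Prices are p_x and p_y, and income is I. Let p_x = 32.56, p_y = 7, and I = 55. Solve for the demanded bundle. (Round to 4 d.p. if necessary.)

x* = 0.4223, y* = 5.8929

The MRS is (1/3)·y/x. Set MRS = p_x/p_y.
So p_y·y = 3·p_x·x; combined with the budget, a share 0.25 of income goes to x.
Demand: x*(p_x,p_y,I) = 0.25·I/p_x and y* = 0.75·I/p_y.
At p_x=32.56, p_y=7, I=55: x* = 0.25·55/32.56 = 0.4223, y* = 5.8929.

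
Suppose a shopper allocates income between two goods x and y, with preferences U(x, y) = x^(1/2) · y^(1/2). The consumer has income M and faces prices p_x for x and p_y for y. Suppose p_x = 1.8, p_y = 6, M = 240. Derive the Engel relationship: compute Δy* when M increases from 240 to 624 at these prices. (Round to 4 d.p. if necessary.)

Δy* = 32

MU_x/MU_y = (0.5·y)/(0.5·x); tangency sets this equal to p_x/p_y.
Rearranging, p_y·y = p_x·x. Substituting into the budget gives p_x·x·(1 + 1) = M.
Demand: x*(p_x,p_y,M) = 0.5·M/p_x and y* = 0.5·M/p_y.
At p_x=1.8, p_y=6, M=240: y* = 0.5·240/6 = 20.
At M' = 624: y* = 52. Change: 52 − 20 = 32.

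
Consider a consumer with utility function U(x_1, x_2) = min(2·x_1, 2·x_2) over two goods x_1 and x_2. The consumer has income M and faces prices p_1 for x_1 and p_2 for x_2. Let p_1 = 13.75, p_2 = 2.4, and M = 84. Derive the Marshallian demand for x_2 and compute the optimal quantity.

Leontief preferences: the optimum is at the kink where x_1/2 = x_2/2, i.e. x_2 = x_1.
Budget: p_1·x_1 + p_2·x_1 = M, so (2·p_1 + 2·p_2)·x_1 = 2·M.
Demand: x_1*(p_1,p_2,M) = 2·M/(2·p_1 + 2·p_2), x_2* = 2·M/(2·p_1 + 2·p_2).
Here 2·13.75 + 2·2.4 = 32.3, giving x_2* = 5.2012.

x_2* = 5.2012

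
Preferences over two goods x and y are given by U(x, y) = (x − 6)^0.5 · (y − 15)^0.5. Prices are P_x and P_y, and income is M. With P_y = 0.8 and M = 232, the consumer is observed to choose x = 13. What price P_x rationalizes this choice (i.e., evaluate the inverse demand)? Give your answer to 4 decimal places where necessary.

P_x = 11

Let x' = x−6, y' = y−15. MRS = y'/x' = P_x/P_y.
After buying the subsistence bundle (6, 15), a share 0.5 of the remaining income goes to x: x* = 6 + 0.5·(M − 6P_x − 15P_y)/P_x.
Set x* = 13 in the demand function and solve for P_x: P_x = 11.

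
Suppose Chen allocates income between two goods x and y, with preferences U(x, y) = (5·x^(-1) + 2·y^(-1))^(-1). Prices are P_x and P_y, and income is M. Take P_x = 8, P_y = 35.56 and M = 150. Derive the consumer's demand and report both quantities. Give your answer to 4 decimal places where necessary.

x* = 8.0354, y* = 2.4105

Numerically y/x = 0.299981, so x* = 150/(8 + 35.56·0.299981) = 8.0354 and y* = 0.299981·8.0354 = 2.4105.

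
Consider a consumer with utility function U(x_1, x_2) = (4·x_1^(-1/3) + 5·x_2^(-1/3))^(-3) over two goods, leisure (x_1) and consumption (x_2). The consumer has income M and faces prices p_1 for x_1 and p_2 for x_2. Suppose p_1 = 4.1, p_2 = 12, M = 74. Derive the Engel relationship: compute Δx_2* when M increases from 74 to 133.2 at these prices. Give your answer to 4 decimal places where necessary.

Δx_2* = 2.9958

From the CES first-order condition, (4/5)·(x_2/x_1)^(4/3) = p_1/p_2.
Hence x_2/x_1 = ((5/4)·p_1/p_2)^(1/(4/3)), i.e. raised to the 0.75 power.
Substitute x_2 = (x_2/x_1)·x_1 into the budget: x_1* = M/(p_1 + p_2·(x_2/x_1)).
Numerically x_2/x_1 = 0.528305, so x_1* = 74/(4.1 + 12·0.528305) = 7.0884 and x_2* = 0.528305·7.0884 = 3.7448.
At M' = 133.2: x_2* = 6.7407. Change: 6.7407 − 3.7448 = 2.9958.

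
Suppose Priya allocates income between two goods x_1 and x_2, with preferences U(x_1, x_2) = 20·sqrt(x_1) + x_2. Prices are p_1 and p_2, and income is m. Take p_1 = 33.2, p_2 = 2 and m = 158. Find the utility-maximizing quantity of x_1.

x_1* = 0.3629

Utility is quasi-linear in x_2; the FOC for x_1 is 10/√x_1 = p_1/p_2.
Thus x_1* = (10·p_2/p_1)² — independent of m — with the rest of income spent on x_2.
Plugging in: x_1* = (10·2/33.2)² = 0.3629.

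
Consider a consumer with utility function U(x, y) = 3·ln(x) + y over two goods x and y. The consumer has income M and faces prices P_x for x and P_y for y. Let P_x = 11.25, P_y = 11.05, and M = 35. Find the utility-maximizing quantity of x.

x* = 2.9467

At the given prices: x* = 3·11.05/11.25 = 2.9467.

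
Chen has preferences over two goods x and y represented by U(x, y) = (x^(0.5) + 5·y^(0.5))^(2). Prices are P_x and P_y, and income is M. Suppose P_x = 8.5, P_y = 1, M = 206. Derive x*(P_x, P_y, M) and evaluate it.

With the ratio pinned down, the budget gives x* = M/(P_x + P_y·(y/x)) and y* = (y/x)·x*.
Numerically y/x = 1806.25, so x* = 206/(8.5 + 1·1806.25) = 0.1135.

x* = 0.1135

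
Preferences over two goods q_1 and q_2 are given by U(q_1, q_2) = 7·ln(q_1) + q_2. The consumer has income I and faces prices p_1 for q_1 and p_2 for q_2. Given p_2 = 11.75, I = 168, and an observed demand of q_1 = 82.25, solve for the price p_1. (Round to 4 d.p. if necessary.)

p_1 = 1

Set MRS = p_1/p_2: (7/q_1)/1 = p_1/p_2.
So q_1*(p_1,p_2) = 7·p_2/p_1, independent of income; and q_2* = (I − 7·p_2)/p_2.
Set q_1* = 82.25 in the demand function and solve for p_1: p_1 = 1.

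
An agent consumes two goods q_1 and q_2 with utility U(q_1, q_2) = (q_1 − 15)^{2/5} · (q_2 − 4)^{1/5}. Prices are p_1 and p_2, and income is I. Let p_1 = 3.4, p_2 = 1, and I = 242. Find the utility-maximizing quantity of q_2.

q_2* = 66.3333

This is Cobb-Douglas in (q_1−15, q_2−4): tangency gives 0.4·p_2·(q_2−4) = 0.2·p_1·(q_1−15).
After buying the subsistence bundle (15, 4), a share 2/3 of the remaining income goes to q_1: q_1* = 15 + 2/3·(I − 15p_1 − 4p_2)/p_1.
Discretionary income = 242 − 15·3.4 − 4·1 = 187; q_2* = 4 + 1/3·187/1 = 66.3333.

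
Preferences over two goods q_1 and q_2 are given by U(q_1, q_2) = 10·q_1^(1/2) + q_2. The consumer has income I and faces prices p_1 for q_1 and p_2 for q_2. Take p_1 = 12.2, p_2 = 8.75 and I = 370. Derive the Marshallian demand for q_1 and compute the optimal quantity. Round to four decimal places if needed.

MU_q_1 = 5/√q_1, MU_q_2 = 1. Tangency: 5/√q_1 = p_1/p_2.
Solve: √q_1 = 5·p_2/p_1, so q_1*(p_1,p_2) = (5·p_2/p_1)², and q_2* = (I − p_1·q_1*)/p_2.
Plugging in: q_1* = (5·8.75/12.2)² = 12.8599.

q_1* = 12.8599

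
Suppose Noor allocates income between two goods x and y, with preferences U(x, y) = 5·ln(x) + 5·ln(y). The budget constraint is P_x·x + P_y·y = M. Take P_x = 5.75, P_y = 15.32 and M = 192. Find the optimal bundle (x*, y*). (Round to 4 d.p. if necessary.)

x* = 16.6957, y* = 6.2663

Demand: x*(P_x,P_y,M) = 0.5·M/P_x and y* = 0.5·M/P_y.
At P_x=5.75, P_y=15.32, M=192: x* = 0.5·192/5.75 = 16.6957, y* = 6.2663.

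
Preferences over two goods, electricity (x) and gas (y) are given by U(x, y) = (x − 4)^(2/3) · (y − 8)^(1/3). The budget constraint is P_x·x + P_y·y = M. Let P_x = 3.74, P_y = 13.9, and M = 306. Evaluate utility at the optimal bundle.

After buying the subsistence bundle (4, 8), a share 2/3 of the remaining income goes to x: x* = 4 + 2/3·(M − 4P_x − 8P_y)/P_x.
Discretionary income = 306 − 4·3.74 − 8·13.9 = 179.84; x* = 4 + 2/3·179.84/3.74 = 36.057; y* = 8 + 1/3·179.84/13.9 = 12.3127.
Utility at the optimum: U(36.057, 12.3127) = 16.426.

V = 16.426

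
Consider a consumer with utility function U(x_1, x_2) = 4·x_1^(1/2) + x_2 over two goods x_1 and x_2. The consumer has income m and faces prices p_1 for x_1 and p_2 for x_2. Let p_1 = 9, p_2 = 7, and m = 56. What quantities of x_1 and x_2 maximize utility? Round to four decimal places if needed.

x_1* = 2.4198, x_2* = 4.8889

Set MRS = p_1/p_2: 2·x_1^(−1/2) = p_1/p_2.
Solve: √x_1 = 2·p_2/p_1, so x_1*(p_1,p_2) = (2·p_2/p_1)², and x_2* = (m − p_1·x_1*)/p_2.
Plugging in: x_1* = (2·7/9)² = 2.4198, x_2* = 4.8889.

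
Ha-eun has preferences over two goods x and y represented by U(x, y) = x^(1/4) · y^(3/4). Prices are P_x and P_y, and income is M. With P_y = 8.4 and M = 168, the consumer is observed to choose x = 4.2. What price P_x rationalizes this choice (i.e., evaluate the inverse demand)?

P_x = 10

The MRS is (1/3)·y/x. Set MRS = P_x/P_y.
So 0.25·P_y·y = 0.75·P_x·x; combined with the budget, a share 0.25 of income goes to x.
Demand: x*(P_x,P_y,M) = 0.25·M/P_x and y* = 0.75·M/P_y.
Set x* = 4.2 in the demand function and solve for P_x: P_x = 10.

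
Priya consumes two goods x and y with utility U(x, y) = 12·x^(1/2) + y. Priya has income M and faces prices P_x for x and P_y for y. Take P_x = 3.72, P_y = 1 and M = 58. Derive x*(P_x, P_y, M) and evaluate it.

Set MRS = P_x/P_y: 6·x^(−1/2) = P_x/P_y.
Solve: √x = 6·P_y/P_x, so x*(P_x,P_y) = (6·P_y/P_x)², and y* = (M − P_x·x*)/P_y.
Plugging in: x* = (6·1/3.72)² = 2.6015.

x* = 2.6015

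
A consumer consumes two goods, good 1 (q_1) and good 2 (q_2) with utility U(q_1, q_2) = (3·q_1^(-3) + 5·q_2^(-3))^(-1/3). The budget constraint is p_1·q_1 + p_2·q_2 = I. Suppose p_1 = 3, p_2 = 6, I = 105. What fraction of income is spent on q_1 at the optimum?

share on q_1 = 0.3435

MU_q_1 ∝ 3·q_1^(-4), MU_q_2 ∝ 5·q_2^(-4), so MRS = (3/5)·(q_2/q_1)^(4) = p_1/p_2.
Hence q_2/q_1 = ((5/3)·p_1/p_2)^(1/(4)), i.e. raised to the 0.25 power.
Substitute q_2 = (q_2/q_1)·q_1 into the budget: q_1* = I/(p_1 + p_2·(q_2/q_1)).
Numerically q_2/q_1 = 0.955443, so q_1* = 105/(3 + 6·0.955443) = 12.0238 and q_2* = 0.955443·12.0238 = 11.4881.
Expenditure on q_1: 3·12.0238 = 36.0715; share = 0.3435.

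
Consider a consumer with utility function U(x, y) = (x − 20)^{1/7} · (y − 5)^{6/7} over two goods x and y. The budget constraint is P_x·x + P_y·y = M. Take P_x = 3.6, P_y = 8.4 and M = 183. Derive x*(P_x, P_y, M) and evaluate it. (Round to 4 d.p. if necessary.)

x* = 22.7381

This is Cobb-Douglas in (x−20, y−5): tangency gives 1/7·P_y·(y−5) = 6/7·P_x·(x−20).
After buying the subsistence bundle (20, 5), a share 1/7 of the remaining income goes to x: x* = 20 + 1/7·(M − 20P_x − 5P_y)/P_x.
Discretionary income = 183 − 20·3.6 − 5·8.4 = 69; x* = 20 + 1/7·69/3.6 = 22.7381.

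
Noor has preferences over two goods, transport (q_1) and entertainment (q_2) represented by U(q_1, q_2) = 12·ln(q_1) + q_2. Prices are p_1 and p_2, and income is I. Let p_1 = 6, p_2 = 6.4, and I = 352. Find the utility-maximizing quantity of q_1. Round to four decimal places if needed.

Set MRS = p_1/p_2: (12/q_1)/1 = p_1/p_2.
So q_1*(p_1,p_2) = 12·p_2/p_1, independent of income; and q_2* = (I − 12·p_2)/p_2.
At the given prices: q_1* = 12·6.4/6 = 12.8.

q_1* = 12.8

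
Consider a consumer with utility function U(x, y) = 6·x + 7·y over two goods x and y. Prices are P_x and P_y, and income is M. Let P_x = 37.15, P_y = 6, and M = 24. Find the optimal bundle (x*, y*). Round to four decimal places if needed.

x* = 0, y* = 4

Linear utility — the consumer picks whichever good has higher MU/price: 6/37.15 = 0.1615 vs 7/6 = 1.1667.
y gives more utility per dollar, so spend all income on y: y* = M/P_y, x* = 0.
Numerically: x* = 0, y* = 4.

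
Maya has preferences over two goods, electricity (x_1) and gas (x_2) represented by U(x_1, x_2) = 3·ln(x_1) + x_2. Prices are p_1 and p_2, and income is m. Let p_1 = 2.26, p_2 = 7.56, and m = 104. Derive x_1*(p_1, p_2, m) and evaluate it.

x_1* = 10.0354

Set MRS = p_1/p_2: (3/x_1)/1 = p_1/p_2.
So x_1*(p_1,p_2) = 3·p_2/p_1, independent of income; and x_2* = (m − 3·p_2)/p_2.
At the given prices: x_1* = 3·7.56/2.26 = 10.0354.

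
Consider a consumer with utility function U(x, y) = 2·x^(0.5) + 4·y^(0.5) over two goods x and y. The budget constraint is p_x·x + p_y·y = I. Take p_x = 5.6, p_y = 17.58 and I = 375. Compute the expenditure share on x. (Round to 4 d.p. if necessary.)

From the CES first-order condition, (1/2)·(y/x)^(0.5) = p_x/p_y.
Hence y/x = (2·p_x/p_y)^(1/(0.5)), i.e. raised to the 2 power.
With the ratio pinned down, the budget gives x* = I/(p_x + p_y·(y/x)) and y* = (y/x)·x*.
Numerically y/x = 0.405881, so x* = 375/(5.6 + 17.58·0.405881) = 29.4455 and y* = 0.405881·29.4455 = 11.9514.
Expenditure on x: 5.6·29.4455 = 164.8949; share = 0.4397.

share on x = 0.4397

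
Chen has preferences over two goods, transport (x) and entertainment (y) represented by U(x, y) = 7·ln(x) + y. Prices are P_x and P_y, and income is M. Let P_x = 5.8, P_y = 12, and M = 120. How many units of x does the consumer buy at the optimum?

Set MRS = P_x/P_y: (7/x)/1 = P_x/P_y.
So x*(P_x,P_y) = 7·P_y/P_x, independent of income; and y* = (M − 7·P_y)/P_y.
At the given prices: x* = 7·12/5.8 = 14.4828.

x* = 14.4828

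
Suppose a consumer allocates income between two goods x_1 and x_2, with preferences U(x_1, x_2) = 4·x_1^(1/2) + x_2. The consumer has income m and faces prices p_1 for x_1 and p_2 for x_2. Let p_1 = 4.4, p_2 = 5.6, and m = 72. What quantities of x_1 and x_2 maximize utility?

MU_x_1 = 2/√x_1, MU_x_2 = 1. Tangency: 2/√x_1 = p_1/p_2.
Thus x_1* = (2·p_2/p_1)² — independent of m — with the rest of income spent on x_2.
Plugging in: x_1* = (2·5.6/4.4)² = 6.4793, x_2* = 7.7662.

x_1* = 6.4793, x_2* = 7.7662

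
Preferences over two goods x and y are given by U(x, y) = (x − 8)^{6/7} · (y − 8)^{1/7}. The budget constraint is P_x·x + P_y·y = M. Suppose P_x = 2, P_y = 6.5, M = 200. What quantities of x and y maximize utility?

Substituting into the budget: x* = 8 + 6/7·(M − 8·P_x − 8·P_y)/P_x, and y* = 8 + 1/7·(…)/P_y.
Discretionary income = 200 − 8·2 − 8·6.5 = 132; x* = 8 + 6/7·132/2 = 64.5714; y* = 8 + 1/7·132/6.5 = 10.9011.

x* = 64.5714, y* = 10.9011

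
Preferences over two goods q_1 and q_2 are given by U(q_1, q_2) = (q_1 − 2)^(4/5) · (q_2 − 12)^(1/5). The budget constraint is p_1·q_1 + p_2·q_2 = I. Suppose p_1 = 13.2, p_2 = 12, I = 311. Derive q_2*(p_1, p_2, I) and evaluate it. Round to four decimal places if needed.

MRS = 4·(q_2−12)/(q_1−2). Tangency with p_1/p_2 gives q_2−12 = (1/4)·(p_1/p_2)·(q_1−2).
After buying the subsistence bundle (2, 12), a share 0.8 of the remaining income goes to q_1: q_1* = 2 + 0.8·(I − 2p_1 − 12p_2)/p_1.
Discretionary income = 311 − 2·13.2 − 12·12 = 140.6; q_2* = 12 + 0.2·140.6/12 = 14.3433.

q_2* = 14.3433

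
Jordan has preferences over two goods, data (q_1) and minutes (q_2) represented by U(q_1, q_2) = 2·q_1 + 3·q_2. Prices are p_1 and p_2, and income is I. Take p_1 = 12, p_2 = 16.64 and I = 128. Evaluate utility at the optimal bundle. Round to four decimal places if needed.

V = 23.0769

Linear utility — the consumer picks whichever good has higher MU/price: 2/12 = 0.1667 vs 3/16.64 = 0.1803.
q_2 gives more utility per dollar, so spend all income on q_2: q_2* = I/p_2, q_1* = 0.
Numerically: q_1* = 0, q_2* = 7.6923.
Utility at the optimum: U(0, 7.6923) = 23.0769.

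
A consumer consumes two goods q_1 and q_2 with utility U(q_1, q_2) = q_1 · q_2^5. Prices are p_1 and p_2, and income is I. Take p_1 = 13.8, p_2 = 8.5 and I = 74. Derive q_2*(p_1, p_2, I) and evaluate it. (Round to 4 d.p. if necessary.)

q_2* = 7.2549

MU_q_1/MU_q_2 = (q_2)/(5·q_1); tangency sets this equal to p_1/p_2.
Rearranging, p_2·q_2 = 5·p_1·q_1. Substituting into the budget gives p_1·q_1·(1 + 5) = I.
Demand: q_1*(p_1,p_2,I) = 1/6·I/p_1 and q_2* = 5/6·I/p_2.
At p_1=13.8, p_2=8.5, I=74: q_2* = 5/6·74/8.5 = 7.2549.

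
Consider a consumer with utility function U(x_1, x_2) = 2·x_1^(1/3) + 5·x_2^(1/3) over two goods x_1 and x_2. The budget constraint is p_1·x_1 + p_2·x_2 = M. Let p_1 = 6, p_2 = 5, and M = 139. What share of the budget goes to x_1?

share on x_1 = 0.1876

MU_x_1 ∝ 2·x_1^(-2/3), MU_x_2 ∝ 5·x_2^(-2/3), so MRS = (2/5)·(x_2/x_1)^(2/3) = p_1/p_2.
Hence x_2/x_1 = ((5/2)·p_1/p_2)^(1/(2/3)), i.e. raised to the 1.5 power.
With the ratio pinned down, the budget gives x_1* = M/(p_1 + p_2·(x_2/x_1)) and x_2* = (x_2/x_1)·x_1*.
Numerically x_2/x_1 = 5.196152, so x_1* = 139/(6 + 5·5.196152) = 4.3464 and x_2* = 5.196152·4.3464 = 22.5844.
Expenditure on x_1: 6·4.3464 = 26.0782; share = 0.1876.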